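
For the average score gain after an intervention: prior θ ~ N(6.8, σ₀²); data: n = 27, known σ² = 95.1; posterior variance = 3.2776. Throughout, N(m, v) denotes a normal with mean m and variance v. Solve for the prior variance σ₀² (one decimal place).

For the Normal–Normal model with known σ², precisions add: τ_n = τ₀ + n/σ².
So 1/σ₀² = 1/3.2776 − 27/95.1 = 0.305101 − 0.283912 = 0.021189.
Hence σ₀² = 1/0.021189 ≈ 47.2.

σ₀² = 47.2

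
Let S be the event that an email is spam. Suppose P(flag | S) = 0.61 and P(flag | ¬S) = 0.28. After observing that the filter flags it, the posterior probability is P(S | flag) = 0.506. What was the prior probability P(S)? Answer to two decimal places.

In odds form, posterior odds = prior odds × likelihood ratio, so prior odds = posterior odds ÷ LR.
Posterior odds = 0.506/(1−0.506) = 1.0243. LR = 0.61/0.28 = 2.1786.
Prior odds = 1.0243/2.1786 = 0.4702, so P(S) = 0.4702/(1+0.4702) ≈ 0.32.

P(S) = 0.32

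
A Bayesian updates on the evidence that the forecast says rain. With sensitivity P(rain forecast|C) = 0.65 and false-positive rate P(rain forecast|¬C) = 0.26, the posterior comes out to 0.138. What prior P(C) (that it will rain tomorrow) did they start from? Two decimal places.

In odds form, posterior odds = prior odds × likelihood ratio, so prior odds = posterior odds ÷ LR.
Posterior odds = 0.138/(1−0.138) = 0.1601. LR = 0.65/0.26 = 2.5000.
Prior odds = 0.1601/2.5000 = 0.0640, so P(C) = 0.0640/(1+0.0640) ≈ 0.06.

P(C) = 0.06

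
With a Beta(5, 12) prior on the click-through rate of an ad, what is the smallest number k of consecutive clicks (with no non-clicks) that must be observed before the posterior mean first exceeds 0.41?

After k clicks and 0 non-clicks the posterior is Beta(5+k, 12), with mean (5+k)/(5+12+k).
Set (5+k)/(17+k) > 0.41 and solve: k > (0.41·17 − 5)/(1 − 0.41) = 3.339.
The smallest integer exceeding 3.339 is 4, and checking k=4: (9)/(21) = 0.4286 > 0.41.

k = 4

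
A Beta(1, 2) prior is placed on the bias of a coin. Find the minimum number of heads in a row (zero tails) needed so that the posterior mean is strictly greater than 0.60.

k = 3

After k heads and 0 tails the posterior is Beta(1+k, 2), with mean (1+k)/(1+2+k).
Set (1+k)/(3+k) > 0.60 and solve: k > (0.60·3 − 1)/(1 − 0.60) = 2.000.
The smallest integer exceeding 2.000 is 3.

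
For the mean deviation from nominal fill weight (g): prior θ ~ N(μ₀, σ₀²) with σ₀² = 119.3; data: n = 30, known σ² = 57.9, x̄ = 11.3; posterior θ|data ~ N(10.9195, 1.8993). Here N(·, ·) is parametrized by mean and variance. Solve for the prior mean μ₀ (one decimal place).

μ₀ = -12.6

With known observation variance, the Normal–Normal posterior has precision τ_n = τ₀ + n/σ² and mean μ_n = (τ₀μ₀ + (n/σ²)x̄)/τ_n.
Here τ₀ = 1/119.3 = 0.008382 and τ_data = 30/57.9 = 0.518135, so τ_n = 0.526517.
Rearranging for μ₀: μ₀ = (μ_n·τ_n − τ_data·x̄)/τ₀ = (10.9195·0.526517 − 0.518135·11.3) / 0.008382 = -0.105623/0.008382 ≈ -12.6.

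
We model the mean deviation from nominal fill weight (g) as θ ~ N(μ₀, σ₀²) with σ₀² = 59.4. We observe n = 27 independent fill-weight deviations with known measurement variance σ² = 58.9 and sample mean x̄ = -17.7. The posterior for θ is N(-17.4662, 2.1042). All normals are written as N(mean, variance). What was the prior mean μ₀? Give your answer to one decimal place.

With known observation variance, the Normal–Normal posterior has precision τ_n = τ₀ + n/σ² and mean μ_n = (τ₀μ₀ + (n/σ²)x̄)/τ_n.
Here τ₀ = 1/59.4 = 0.016835 and τ_data = 27/58.9 = 0.458404, so τ_n = 0.475239.
Rearranging for μ₀: μ₀ = (μ_n·τ_n − τ_data·x̄)/τ₀ = (-17.4662·0.475239 − 0.458404·-17.7) / 0.016835 = -0.186869/0.016835 ≈ -11.1.

μ₀ = -11.1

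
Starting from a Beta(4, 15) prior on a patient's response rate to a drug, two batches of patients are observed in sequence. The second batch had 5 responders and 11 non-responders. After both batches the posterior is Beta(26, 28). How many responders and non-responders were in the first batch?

Sequential conjugate updates are equivalent to a single update on the pooled data, so total successes = posterior α − prior α and total failures = posterior β − prior β.
Total across both batches: 26−4=22 responders, 28−15=13 non-responders.
Subtract the second batch: 22−5=17 responders and 13−11=2 non-responders.

17 responders and 2 non-responders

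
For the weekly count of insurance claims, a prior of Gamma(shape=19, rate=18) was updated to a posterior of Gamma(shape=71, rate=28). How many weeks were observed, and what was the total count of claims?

n = 10 weeks with total 52 claims

Gamma–Poisson conjugacy: posterior shape = α + Σxᵢ, posterior rate = β + n.
Matching: Σxᵢ = 71 − 19 = 52 and n = 28 − 18 = 10.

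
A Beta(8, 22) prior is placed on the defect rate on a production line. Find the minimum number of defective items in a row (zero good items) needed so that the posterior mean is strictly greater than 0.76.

k = 62

After k defective items and 0 good items the posterior is Beta(8+k, 22), with mean (8+k)/(8+22+k).
Set (8+k)/(30+k) > 0.76 and solve: k > (0.76·30 − 8)/(1 − 0.76) = 61.667.
The smallest integer exceeding 61.667 is 62.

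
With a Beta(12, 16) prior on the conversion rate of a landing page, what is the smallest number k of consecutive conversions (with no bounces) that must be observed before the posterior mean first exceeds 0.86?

After k conversions and 0 bounces the posterior is Beta(12+k, 16), with mean (12+k)/(12+16+k).
Set (12+k)/(28+k) > 0.86 and solve: k > (0.86·28 − 12)/(1 − 0.86) = 86.286.
The smallest integer exceeding 86.286 is 87, and checking k=87: (99)/(115) = 0.8609 > 0.86.

k = 87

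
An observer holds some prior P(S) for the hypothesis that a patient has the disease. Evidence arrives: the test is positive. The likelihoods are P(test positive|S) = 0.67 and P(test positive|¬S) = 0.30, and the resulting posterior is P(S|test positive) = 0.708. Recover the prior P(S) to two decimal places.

P(S) = 0.52

Bayes' rule in odds form gives O(S|E) = O(S)·[P(E|S)/P(E|¬S)], hence O(S) = O(S|E)/LR.
Posterior odds = 0.708/(1−0.708) = 2.4247. LR = 0.67/0.30 = 2.2333.
Prior odds = 2.4247/2.2333 = 1.0857, so P(S) = 1.0857/(1+1.0857) ≈ 0.52.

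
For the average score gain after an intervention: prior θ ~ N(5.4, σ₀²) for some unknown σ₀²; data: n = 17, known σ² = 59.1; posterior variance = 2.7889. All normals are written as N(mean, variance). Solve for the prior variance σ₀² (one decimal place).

σ₀² = 14.1

For the Normal–Normal model with known σ², precisions add: τ_n = τ₀ + n/σ².
So 1/σ₀² = 1/2.7889 − 17/59.1 = 0.358564 − 0.287648 = 0.070916.
Hence σ₀² = 1/0.070916 ≈ 14.1.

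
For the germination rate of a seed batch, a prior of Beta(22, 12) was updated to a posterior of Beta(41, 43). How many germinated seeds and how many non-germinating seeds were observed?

19 germinated seeds and 31 non-germinating seeds

Beta is conjugate to the binomial likelihood: posterior = Beta(a+s, b+f).
So s = 41 − 22 = 19 and f = 43 − 12 = 31.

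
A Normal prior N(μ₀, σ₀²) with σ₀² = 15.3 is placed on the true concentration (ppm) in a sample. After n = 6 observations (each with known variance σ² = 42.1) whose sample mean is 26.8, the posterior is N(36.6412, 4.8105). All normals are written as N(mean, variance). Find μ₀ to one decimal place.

μ₀ = 58.1

With known observation variance, the Normal–Normal posterior has precision τ_n = τ₀ + n/σ² and mean μ_n = (τ₀μ₀ + (n/σ²)x̄)/τ_n.
Here τ₀ = 1/15.3 = 0.065359 and τ_data = 6/42.1 = 0.142518, so τ_n = 0.207877.
Rearranging for μ₀: μ₀ = (μ_n·τ_n − τ_data·x̄)/τ₀ = (36.6412·0.207877 − 0.142518·26.8) / 0.065359 = 3.797380/0.065359 ≈ 58.1.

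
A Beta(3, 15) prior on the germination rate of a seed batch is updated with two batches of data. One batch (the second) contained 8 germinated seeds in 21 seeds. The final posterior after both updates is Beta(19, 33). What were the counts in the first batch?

Because Beta–binomial updating is additive in the counts, the combined data contributed (α_post−α_prior, β_post−β_prior) successes and failures.
Total across both batches: 19−3=16 germinated seeds, 33−15=18 non-germinating seeds.
Subtract the second batch: 16−8=8 germinated seeds and 18−13=5 non-germinating seeds.

8 germinated seeds and 5 non-germinating seeds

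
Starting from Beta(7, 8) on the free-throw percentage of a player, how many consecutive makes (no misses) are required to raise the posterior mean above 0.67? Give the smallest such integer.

After k makes and 0 misses the posterior is Beta(7+k, 8), with mean (7+k)/(7+8+k).
Set (7+k)/(15+k) > 0.67 and solve: k > (0.67·15 − 7)/(1 − 0.67) = 9.242.
The smallest integer exceeding 9.242 is 10, and checking k=10: (17)/(25) = 0.6800 > 0.67.

k = 10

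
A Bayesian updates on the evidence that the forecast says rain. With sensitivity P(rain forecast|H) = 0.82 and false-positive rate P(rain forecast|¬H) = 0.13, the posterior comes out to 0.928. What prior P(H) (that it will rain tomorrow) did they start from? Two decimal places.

P(H) = 0.67

Bayes' rule in odds form gives O(H|E) = O(H)·[P(E|H)/P(E|¬H)], hence O(H) = O(H|E)/LR.
Posterior odds = 0.928/(1−0.928) = 12.8889. LR = 0.82/0.13 = 6.3077.
Prior odds = 12.8889/6.3077 = 2.0434, so P(H) = 2.0434/(1+2.0434) ≈ 0.67.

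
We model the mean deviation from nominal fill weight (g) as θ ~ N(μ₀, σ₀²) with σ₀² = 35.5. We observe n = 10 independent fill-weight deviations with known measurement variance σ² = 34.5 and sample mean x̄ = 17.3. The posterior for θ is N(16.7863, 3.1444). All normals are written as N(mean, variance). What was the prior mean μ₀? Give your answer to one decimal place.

The posterior mean is a precision-weighted average: μ_n = (τ₀μ₀ + τ_data·x̄)/(τ₀+τ_data), with τ₀=1/σ₀² and τ_data=n/σ².
Here τ₀ = 1/35.5 = 0.028169 and τ_data = 10/34.5 = 0.289855, so τ_n = 0.318024.
Rearranging for μ₀: μ₀ = (μ_n·τ_n − τ_data·x̄)/τ₀ = (16.7863·0.318024 − 0.289855·17.3) / 0.028169 = 0.323955/0.028169 ≈ 11.5.

μ₀ = 11.5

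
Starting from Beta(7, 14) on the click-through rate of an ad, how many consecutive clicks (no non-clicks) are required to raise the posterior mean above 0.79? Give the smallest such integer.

k = 46

After k clicks and 0 non-clicks the posterior is Beta(7+k, 14), with mean (7+k)/(7+14+k).
Set (7+k)/(21+k) > 0.79 and solve: k > (0.79·21 − 7)/(1 − 0.79) = 45.667.
The smallest integer exceeding 45.667 is 46.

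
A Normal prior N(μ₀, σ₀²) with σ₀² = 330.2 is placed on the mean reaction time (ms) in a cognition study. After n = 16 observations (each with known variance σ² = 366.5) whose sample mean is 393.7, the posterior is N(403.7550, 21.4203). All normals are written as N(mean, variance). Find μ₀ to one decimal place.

μ₀ = 548.7

With known observation variance, the Normal–Normal posterior has precision τ_n = τ₀ + n/σ² and mean μ_n = (τ₀μ₀ + (n/σ²)x̄)/τ_n.
Here τ₀ = 1/330.2 = 0.003028 and τ_data = 16/366.5 = 0.043656, so τ_n = 0.046684.
Rearranging for μ₀: μ₀ = (μ_n·τ_n − τ_data·x̄)/τ₀ = (403.7550·0.046684 − 0.043656·393.7) / 0.003028 = 1.661531/0.003028 ≈ 548.7.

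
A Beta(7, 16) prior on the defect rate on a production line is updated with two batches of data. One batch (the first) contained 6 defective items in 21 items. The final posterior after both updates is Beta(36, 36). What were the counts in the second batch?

Because Beta–binomial updating is additive in the counts, the combined data contributed (α_post−α_prior, β_post−β_prior) successes and failures.
Total across both batches: 36−7=29 defective items, 36−16=20 good items.
Subtract the first batch: 29−6=23 defective items and 20−15=5 good items.

23 defective items and 5 good items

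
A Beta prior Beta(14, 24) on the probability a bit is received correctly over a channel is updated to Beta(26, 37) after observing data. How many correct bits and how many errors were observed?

12 correct bits and 13 errors

Beta is conjugate to the binomial likelihood: posterior = Beta(α+s, β+f).
So s = 26 − 14 = 12 and f = 37 − 24 = 13.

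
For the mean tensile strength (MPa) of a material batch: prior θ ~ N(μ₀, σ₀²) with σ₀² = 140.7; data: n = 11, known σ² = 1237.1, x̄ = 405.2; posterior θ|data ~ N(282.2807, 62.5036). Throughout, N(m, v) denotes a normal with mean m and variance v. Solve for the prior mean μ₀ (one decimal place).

The posterior mean is a precision-weighted average: μ_n = (τ₀μ₀ + τ_data·x̄)/(τ₀+τ_data), with τ₀=1/σ₀² and τ_data=n/σ².
Here τ₀ = 1/140.7 = 0.007107 and τ_data = 11/1237.1 = 0.008892, so τ_n = 0.015999.
Rearranging for μ₀: μ₀ = (μ_n·τ_n − τ_data·x̄)/τ₀ = (282.2807·0.015999 − 0.008892·405.2) / 0.007107 = 0.913171/0.007107 ≈ 128.5.

μ₀ = 128.5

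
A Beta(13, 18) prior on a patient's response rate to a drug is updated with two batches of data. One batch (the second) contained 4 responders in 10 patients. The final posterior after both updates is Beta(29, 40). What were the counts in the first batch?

Because Beta–binomial updating is additive in the counts, the combined data contributed (α_post−α_prior, β_post−β_prior) successes and failures.
Total across both batches: 29−13=16 responders, 40−18=22 non-responders.
Subtract the second batch: 16−4=12 responders and 22−6=16 non-responders.

12 responders and 16 non-responders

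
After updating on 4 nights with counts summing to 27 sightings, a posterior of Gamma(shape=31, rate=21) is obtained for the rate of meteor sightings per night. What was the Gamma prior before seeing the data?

A Gamma(α, β) prior (rate parametrization) on a Poisson rate with n observations summing to S gives posterior Gamma(α+S, β+n).
So α = 31 − 27 = 4 and β = 21 − 4 = 17.

Gamma(shape=4, rate=17)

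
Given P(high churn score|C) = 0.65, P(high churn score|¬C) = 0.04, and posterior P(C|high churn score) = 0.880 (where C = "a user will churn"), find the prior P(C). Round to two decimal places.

P(C) = 0.31

Bayes' rule in odds form gives O(C|E) = O(C)·[P(E|C)/P(E|¬C)], hence O(C) = O(C|E)/LR.
Posterior odds = 0.880/(1−0.880) = 7.3333. LR = 0.65/0.04 = 16.2500.
Prior odds = 7.3333/16.2500 = 0.4513, so P(C) = 0.4513/(1+0.4513) ≈ 0.31.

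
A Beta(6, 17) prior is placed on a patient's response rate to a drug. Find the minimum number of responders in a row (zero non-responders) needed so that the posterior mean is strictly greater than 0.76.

k = 48

After k responders and 0 non-responders the posterior is Beta(6+k, 17), with mean (6+k)/(6+17+k).
Set (6+k)/(23+k) > 0.76 and solve: k > (0.76·23 − 6)/(1 − 0.76) = 47.833.
The smallest integer exceeding 47.833 is 48.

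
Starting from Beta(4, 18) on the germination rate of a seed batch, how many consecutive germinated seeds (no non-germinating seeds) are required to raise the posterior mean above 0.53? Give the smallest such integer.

After k germinated seeds and 0 non-germinating seeds the posterior is Beta(4+k, 18), with mean (4+k)/(4+18+k).
Set (4+k)/(22+k) > 0.53 and solve: k > (0.53·22 − 4)/(1 − 0.53) = 16.298.
The smallest integer exceeding 16.298 is 17, and checking k=17: (21)/(39) = 0.5385 > 0.53.

k = 17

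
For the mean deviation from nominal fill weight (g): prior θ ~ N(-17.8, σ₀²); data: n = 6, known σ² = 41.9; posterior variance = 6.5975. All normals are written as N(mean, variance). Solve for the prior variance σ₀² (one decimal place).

Posterior precision equals prior precision plus data precision: 1/σ_n² = 1/σ₀² + n/σ².
So 1/σ₀² = 1/6.5975 − 6/41.9 = 0.151573 − 0.143198 = 0.008375.
Hence σ₀² = 1/0.008375 ≈ 119.4.

σ₀² = 119.4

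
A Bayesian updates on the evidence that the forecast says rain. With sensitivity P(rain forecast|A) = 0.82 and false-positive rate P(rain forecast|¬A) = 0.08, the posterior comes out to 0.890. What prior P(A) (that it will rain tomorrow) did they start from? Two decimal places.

Bayes' rule in odds form gives O(A|E) = O(A)·[P(E|A)/P(E|¬A)], hence O(A) = O(A|E)/LR.
Posterior odds = 0.890/(1−0.890) = 8.0909. LR = 0.82/0.08 = 10.2500.
Prior odds = 8.0909/10.2500 = 0.7894, so P(A) = 0.7894/(1+0.7894) ≈ 0.44.

P(A) = 0.44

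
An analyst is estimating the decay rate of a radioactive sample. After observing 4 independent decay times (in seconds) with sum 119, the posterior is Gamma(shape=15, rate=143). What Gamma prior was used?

Gamma(shape=11, rate=24)

Gamma–exponential conjugacy: posterior shape = α + n, posterior rate = β + Σtᵢ.
So α = 15 − 4 = 11 and β = 143 − 119 = 24.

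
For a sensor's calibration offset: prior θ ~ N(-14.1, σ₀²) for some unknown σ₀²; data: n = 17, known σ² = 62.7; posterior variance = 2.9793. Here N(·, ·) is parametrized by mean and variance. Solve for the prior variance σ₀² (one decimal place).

σ₀² = 15.5

For the Normal–Normal model with known σ², precisions add: τ_n = τ₀ + n/σ².
So 1/σ₀² = 1/2.9793 − 17/62.7 = 0.335649 − 0.271132 = 0.064517.
Hence σ₀² = 1/0.064517 ≈ 15.5.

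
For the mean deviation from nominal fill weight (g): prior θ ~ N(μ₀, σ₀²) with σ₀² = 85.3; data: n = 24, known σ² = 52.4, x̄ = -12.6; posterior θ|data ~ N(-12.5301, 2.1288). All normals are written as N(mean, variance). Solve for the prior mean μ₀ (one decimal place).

μ₀ = -9.8

With known observation variance, the Normal–Normal posterior has precision τ_n = τ₀ + n/σ² and mean μ_n = (τ₀μ₀ + (n/σ²)x̄)/τ_n.
Here τ₀ = 1/85.3 = 0.011723 and τ_data = 24/52.4 = 0.458015, so τ_n = 0.469738.
Rearranging for μ₀: μ₀ = (μ_n·τ_n − τ_data·x̄)/τ₀ = (-12.5301·0.469738 − 0.458015·-12.6) / 0.011723 = -0.114875/0.011723 ≈ -9.8.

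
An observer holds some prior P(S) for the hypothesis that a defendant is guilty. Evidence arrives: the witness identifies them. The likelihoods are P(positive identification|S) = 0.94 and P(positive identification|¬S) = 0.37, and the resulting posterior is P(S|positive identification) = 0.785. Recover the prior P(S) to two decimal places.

P(S) = 0.59

Bayes' rule in odds form gives O(S|E) = O(S)·[P(E|S)/P(E|¬S)], hence O(S) = O(S|E)/LR.
Posterior odds = 0.785/(1−0.785) = 3.6512. LR = 0.94/0.37 = 2.5405.
Prior odds = 3.6512/2.5405 = 1.4372, so P(S) = 1.4372/(1+1.4372) ≈ 0.59.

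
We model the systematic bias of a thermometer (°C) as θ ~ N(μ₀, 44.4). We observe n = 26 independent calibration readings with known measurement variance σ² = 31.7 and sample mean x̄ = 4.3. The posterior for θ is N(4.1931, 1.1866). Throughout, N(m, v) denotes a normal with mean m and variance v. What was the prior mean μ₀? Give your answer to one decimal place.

The posterior mean is a precision-weighted average: μ_n = (τ₀μ₀ + τ_data·x̄)/(τ₀+τ_data), with τ₀=1/σ₀² and τ_data=n/σ².
Here τ₀ = 1/44.4 = 0.022523 and τ_data = 26/31.7 = 0.820189, so τ_n = 0.842712.
Rearranging for μ₀: μ₀ = (μ_n·τ_n − τ_data·x̄)/τ₀ = (4.1931·0.842712 − 0.820189·4.3) / 0.022523 = 0.006763/0.022523 ≈ 0.3.

μ₀ = 0.3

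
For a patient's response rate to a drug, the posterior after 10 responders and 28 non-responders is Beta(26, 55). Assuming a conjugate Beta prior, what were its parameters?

Under Beta–binomial conjugacy the posterior parameters are (α+s, β+f).
Subtract the data counts: 26−10=16, 55−28=27.

Beta(16, 27)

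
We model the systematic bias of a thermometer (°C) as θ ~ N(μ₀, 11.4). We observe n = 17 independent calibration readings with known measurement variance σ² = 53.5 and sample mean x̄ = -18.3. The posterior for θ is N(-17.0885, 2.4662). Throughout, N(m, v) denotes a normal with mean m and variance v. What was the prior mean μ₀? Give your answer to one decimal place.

μ₀ = -12.7

With known observation variance, the Normal–Normal posterior has precision τ_n = τ₀ + n/σ² and mean μ_n = (τ₀μ₀ + (n/σ²)x̄)/τ_n.
Here τ₀ = 1/11.4 = 0.087719 and τ_data = 17/53.5 = 0.317757, so τ_n = 0.405476.
Rearranging for μ₀: μ₀ = (μ_n·τ_n − τ_data·x̄)/τ₀ = (-17.0885·0.405476 − 0.317757·-18.3) / 0.087719 = -1.114024/0.087719 ≈ -12.7.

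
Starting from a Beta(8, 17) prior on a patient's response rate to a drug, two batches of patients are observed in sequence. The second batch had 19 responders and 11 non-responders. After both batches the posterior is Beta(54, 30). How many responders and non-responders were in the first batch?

Sequential conjugate updates are equivalent to a single update on the pooled data, so total successes = posterior α − prior α and total failures = posterior β − prior β.
Total across both batches: 54−8=46 responders, 30−17=13 non-responders.
Subtract the second batch: 46−19=27 responders and 13−11=2 non-responders.

27 responders and 2 non-responders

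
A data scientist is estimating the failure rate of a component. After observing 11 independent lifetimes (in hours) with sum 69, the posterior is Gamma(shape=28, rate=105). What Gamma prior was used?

Gamma–exponential conjugacy: posterior shape = α + n, posterior rate = β + Σtᵢ.
So α = 28 − 11 = 17 and β = 105 − 69 = 36.

Gamma(shape=17, rate=36)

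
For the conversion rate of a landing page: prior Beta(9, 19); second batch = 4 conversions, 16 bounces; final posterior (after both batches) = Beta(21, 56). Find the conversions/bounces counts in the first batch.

8 conversions and 21 bounces

Because Beta–binomial updating is additive in the counts, the combined data contributed (α_post−α_prior, β_post−β_prior) successes and failures.
Total across both batches: 21−9=12 conversions, 56−19=37 bounces.
Subtract the second batch: 12−4=8 conversions and 37−16=21 bounces.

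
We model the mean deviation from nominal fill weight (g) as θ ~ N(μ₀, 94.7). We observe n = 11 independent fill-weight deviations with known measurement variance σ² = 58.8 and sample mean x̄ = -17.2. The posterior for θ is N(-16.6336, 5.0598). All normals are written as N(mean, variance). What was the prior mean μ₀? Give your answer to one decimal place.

μ₀ = -6.6

The posterior mean is a precision-weighted average: μ_n = (τ₀μ₀ + τ_data·x̄)/(τ₀+τ_data), with τ₀=1/σ₀² and τ_data=n/σ².
Here τ₀ = 1/94.7 = 0.010560 and τ_data = 11/58.8 = 0.187075, so τ_n = 0.197635.
Rearranging for μ₀: μ₀ = (μ_n·τ_n − τ_data·x̄)/τ₀ = (-16.6336·0.197635 − 0.187075·-17.2) / 0.010560 = -0.069692/0.010560 ≈ -6.6.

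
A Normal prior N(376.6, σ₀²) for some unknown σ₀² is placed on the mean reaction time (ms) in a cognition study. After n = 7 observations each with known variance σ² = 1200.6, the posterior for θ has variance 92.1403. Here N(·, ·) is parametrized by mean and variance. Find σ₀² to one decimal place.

For the Normal–Normal model with known σ², precisions add: τ_n = τ₀ + n/σ².
So 1/σ₀² = 1/92.1403 − 7/1200.6 = 0.010853 − 0.005830 = 0.005023.
Hence σ₀² = 1/0.005023 ≈ 199.1.

σ₀² = 199.1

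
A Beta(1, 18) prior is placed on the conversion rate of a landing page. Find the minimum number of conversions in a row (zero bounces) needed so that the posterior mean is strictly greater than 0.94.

k = 282

After k conversions and 0 bounces the posterior is Beta(1+k, 18), with mean (1+k)/(1+18+k).
Set (1+k)/(19+k) > 0.94 and solve: k > (0.94·19 − 1)/(1 − 0.94) = 281.000.
The smallest integer exceeding 281.000 is 282.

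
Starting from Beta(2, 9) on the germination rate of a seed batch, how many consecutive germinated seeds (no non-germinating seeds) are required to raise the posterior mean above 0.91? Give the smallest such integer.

After k germinated seeds and 0 non-germinating seeds the posterior is Beta(2+k, 9), with mean (2+k)/(2+9+k).
Set (2+k)/(11+k) > 0.91 and solve: k > (0.91·11 − 2)/(1 − 0.91) = 89.000.
The smallest integer exceeding 89.000 is 90.

k = 90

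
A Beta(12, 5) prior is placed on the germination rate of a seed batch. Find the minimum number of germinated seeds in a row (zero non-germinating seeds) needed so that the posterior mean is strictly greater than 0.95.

k = 84

After k germinated seeds and 0 non-germinating seeds the posterior is Beta(12+k, 5), with mean (12+k)/(12+5+k).
Set (12+k)/(17+k) > 0.95 and solve: k > (0.95·17 − 12)/(1 − 0.95) = 83.000.
The smallest integer exceeding 83.000 is 84.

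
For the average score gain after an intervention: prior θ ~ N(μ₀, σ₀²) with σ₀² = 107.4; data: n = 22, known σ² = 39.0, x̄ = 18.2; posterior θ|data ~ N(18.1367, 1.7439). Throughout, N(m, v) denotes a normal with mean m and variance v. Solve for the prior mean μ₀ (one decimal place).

μ₀ = 14.3

The posterior mean is a precision-weighted average: μ_n = (τ₀μ₀ + τ_data·x̄)/(τ₀+τ_data), with τ₀=1/σ₀² and τ_data=n/σ².
Here τ₀ = 1/107.4 = 0.009311 and τ_data = 22/39.0 = 0.564103, so τ_n = 0.573414.
Rearranging for μ₀: μ₀ = (μ_n·τ_n − τ_data·x̄)/τ₀ = (18.1367·0.573414 − 0.564103·18.2) / 0.009311 = 0.133163/0.009311 ≈ 14.3.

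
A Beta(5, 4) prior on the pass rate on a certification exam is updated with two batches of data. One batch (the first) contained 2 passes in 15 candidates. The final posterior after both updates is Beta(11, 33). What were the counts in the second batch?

4 passes and 16 failures

Because Beta–binomial updating is additive in the counts, the combined data contributed (α_post−α_prior, β_post−β_prior) successes and failures.
Total across both batches: 11−5=6 passes, 33−4=29 failures.
Subtract the first batch: 6−2=4 passes and 29−13=16 failures.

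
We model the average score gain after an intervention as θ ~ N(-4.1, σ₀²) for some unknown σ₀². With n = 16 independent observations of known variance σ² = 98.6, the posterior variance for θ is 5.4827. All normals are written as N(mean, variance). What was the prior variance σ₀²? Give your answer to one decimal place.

For the Normal–Normal model with known σ², precisions add: τ_n = τ₀ + n/σ².
So 1/σ₀² = 1/5.4827 − 16/98.6 = 0.182392 − 0.162272 = 0.020120.
Hence σ₀² = 1/0.020120 ≈ 49.7.

σ₀² = 49.7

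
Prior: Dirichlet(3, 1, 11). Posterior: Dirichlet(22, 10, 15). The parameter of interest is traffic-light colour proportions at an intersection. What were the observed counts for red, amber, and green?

counts (19, 9, 4)

For a Dirichlet(α) prior with multinomial counts c, the posterior is Dirichlet(α + c) componentwise.
Counts are posterior − prior componentwise: 22−3=19, 10−1=9, 15−11=4.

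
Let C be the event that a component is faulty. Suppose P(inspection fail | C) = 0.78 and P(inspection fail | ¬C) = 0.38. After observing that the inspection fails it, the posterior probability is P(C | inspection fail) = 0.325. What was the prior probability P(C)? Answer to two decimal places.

In odds form, posterior odds = prior odds × likelihood ratio, so prior odds = posterior odds ÷ LR.
Posterior odds = 0.325/(1−0.325) = 0.4815. LR = 0.78/0.38 = 2.0526.
Prior odds = 0.4815/2.0526 = 0.2346, so P(C) = 0.2346/(1+0.2346) ≈ 0.19.

P(C) = 0.19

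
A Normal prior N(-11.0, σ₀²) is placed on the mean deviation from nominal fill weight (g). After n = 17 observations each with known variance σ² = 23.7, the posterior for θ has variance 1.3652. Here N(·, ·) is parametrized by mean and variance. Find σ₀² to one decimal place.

σ₀² = 65.8

For the Normal–Normal model with known σ², precisions add: τ_n = τ₀ + n/σ².
So 1/σ₀² = 1/1.3652 − 17/23.7 = 0.732493 − 0.717300 = 0.015193.
Hence σ₀² = 1/0.015193 ≈ 65.8.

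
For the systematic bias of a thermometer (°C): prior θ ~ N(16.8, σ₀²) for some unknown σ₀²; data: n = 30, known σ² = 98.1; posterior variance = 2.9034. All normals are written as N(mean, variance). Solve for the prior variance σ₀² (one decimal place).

σ₀² = 25.9

For the Normal–Normal model with known σ², precisions add: τ_n = τ₀ + n/σ².
So 1/σ₀² = 1/2.9034 − 30/98.1 = 0.344424 − 0.305810 = 0.038614.
Hence σ₀² = 1/0.038614 ≈ 25.9.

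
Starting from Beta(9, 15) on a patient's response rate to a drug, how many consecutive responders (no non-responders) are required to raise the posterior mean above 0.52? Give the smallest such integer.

k = 8

After k responders and 0 non-responders the posterior is Beta(9+k, 15), with mean (9+k)/(9+15+k).
Set (9+k)/(24+k) > 0.52 and solve: k > (0.52·24 − 9)/(1 − 0.52) = 7.250.
The smallest integer exceeding 7.250 is 8, and checking k=8: (17)/(32) = 0.5312 > 0.52.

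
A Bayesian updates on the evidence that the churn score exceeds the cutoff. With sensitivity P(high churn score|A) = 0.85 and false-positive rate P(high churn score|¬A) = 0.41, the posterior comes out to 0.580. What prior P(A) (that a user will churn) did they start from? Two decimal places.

P(A) = 0.40

Bayes' rule in odds form gives O(A|E) = O(A)·[P(E|A)/P(E|¬A)], hence O(A) = O(A|E)/LR.
Posterior odds = 0.580/(1−0.580) = 1.3810. LR = 0.85/0.41 = 2.0732.
Prior odds = 1.3810/2.0732 = 0.6661, so P(A) = 0.6661/(1+0.6661) ≈ 0.40.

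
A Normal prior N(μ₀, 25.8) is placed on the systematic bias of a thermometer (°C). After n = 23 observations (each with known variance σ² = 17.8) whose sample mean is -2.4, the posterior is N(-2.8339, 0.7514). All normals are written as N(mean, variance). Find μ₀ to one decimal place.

μ₀ = -17.3

With known observation variance, the Normal–Normal posterior has precision τ_n = τ₀ + n/σ² and mean μ_n = (τ₀μ₀ + (n/σ²)x̄)/τ_n.
Here τ₀ = 1/25.8 = 0.038760 and τ_data = 23/17.8 = 1.292135, so τ_n = 1.330895.
Rearranging for μ₀: μ₀ = (μ_n·τ_n − τ_data·x̄)/τ₀ = (-2.8339·1.330895 − 1.292135·-2.4) / 0.038760 = -0.670499/0.038760 ≈ -17.3.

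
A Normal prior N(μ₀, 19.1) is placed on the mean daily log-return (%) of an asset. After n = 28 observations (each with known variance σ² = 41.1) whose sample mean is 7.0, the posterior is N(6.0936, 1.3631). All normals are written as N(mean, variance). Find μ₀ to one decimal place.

μ₀ = -5.7

The posterior mean is a precision-weighted average: μ_n = (τ₀μ₀ + τ_data·x̄)/(τ₀+τ_data), with τ₀=1/σ₀² and τ_data=n/σ².
Here τ₀ = 1/19.1 = 0.052356 and τ_data = 28/41.1 = 0.681265, so τ_n = 0.733621.
Rearranging for μ₀: μ₀ = (μ_n·τ_n − τ_data·x̄)/τ₀ = (6.0936·0.733621 − 0.681265·7.0) / 0.052356 = -0.298462/0.052356 ≈ -5.7.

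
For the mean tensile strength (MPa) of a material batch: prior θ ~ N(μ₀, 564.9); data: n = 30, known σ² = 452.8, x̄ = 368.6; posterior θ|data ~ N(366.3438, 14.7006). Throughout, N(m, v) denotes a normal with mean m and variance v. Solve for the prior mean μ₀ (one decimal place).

The posterior mean is a precision-weighted average: μ_n = (τ₀μ₀ + τ_data·x̄)/(τ₀+τ_data), with τ₀=1/σ₀² and τ_data=n/σ².
Here τ₀ = 1/564.9 = 0.001770 and τ_data = 30/452.8 = 0.066254, so τ_n = 0.068024.
Rearranging for μ₀: μ₀ = (μ_n·τ_n − τ_data·x̄)/τ₀ = (366.3438·0.068024 − 0.066254·368.6) / 0.001770 = 0.498946/0.001770 ≈ 281.9.

μ₀ = 281.9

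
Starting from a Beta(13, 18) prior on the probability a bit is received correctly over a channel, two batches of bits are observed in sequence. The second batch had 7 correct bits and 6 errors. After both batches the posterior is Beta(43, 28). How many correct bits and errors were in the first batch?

23 correct bits and 4 errors

Because Beta–binomial updating is additive in the counts, the combined data contributed (α_post−α_prior, β_post−β_prior) successes and failures.
Total across both batches: 43−13=30 correct bits, 28−18=10 errors.
Subtract the second batch: 30−7=23 correct bits and 10−6=4 errors.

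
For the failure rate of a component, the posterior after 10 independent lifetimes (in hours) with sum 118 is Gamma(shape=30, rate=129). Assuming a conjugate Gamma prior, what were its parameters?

For an exponential likelihood with a Gamma(α, β) prior on the rate, n observations with total T give posterior Gamma(α+n, β+T).
So α = 30 − 10 = 20 and β = 129 − 118 = 11.

Gamma(shape=20, rate=11)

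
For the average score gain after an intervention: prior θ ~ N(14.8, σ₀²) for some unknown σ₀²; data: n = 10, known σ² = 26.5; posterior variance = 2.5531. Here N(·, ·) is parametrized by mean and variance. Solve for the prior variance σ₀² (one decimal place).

For the Normal–Normal model with known σ², precisions add: τ_n = τ₀ + n/σ².
So 1/σ₀² = 1/2.5531 − 10/26.5 = 0.391681 − 0.377358 = 0.014323.
Hence σ₀² = 1/0.014323 ≈ 69.8.

σ₀² = 69.8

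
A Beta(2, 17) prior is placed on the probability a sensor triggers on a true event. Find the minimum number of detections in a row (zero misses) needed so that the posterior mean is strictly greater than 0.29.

k = 5

After k detections and 0 misses the posterior is Beta(2+k, 17), with mean (2+k)/(2+17+k).
Set (2+k)/(19+k) > 0.29 and solve: k > (0.29·19 − 2)/(1 − 0.29) = 4.944.
The smallest integer exceeding 4.944 is 5, and checking k=5: (7)/(24) = 0.2917 > 0.29.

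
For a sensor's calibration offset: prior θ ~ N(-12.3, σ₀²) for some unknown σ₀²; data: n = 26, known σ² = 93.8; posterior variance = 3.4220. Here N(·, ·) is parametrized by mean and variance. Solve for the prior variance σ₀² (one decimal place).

For the Normal–Normal model with known σ², precisions add: τ_n = τ₀ + n/σ².
So 1/σ₀² = 1/3.4220 − 26/93.8 = 0.292227 − 0.277186 = 0.015041.
Hence σ₀² = 1/0.015041 ≈ 66.5.

σ₀² = 66.5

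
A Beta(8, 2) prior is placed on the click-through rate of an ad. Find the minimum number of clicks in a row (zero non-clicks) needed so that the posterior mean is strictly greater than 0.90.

After k clicks and 0 non-clicks the posterior is Beta(8+k, 2), with mean (8+k)/(8+2+k).
Set (8+k)/(10+k) > 0.90 and solve: k > (0.90·10 − 8)/(1 − 0.90) = 10.000.
The smallest integer exceeding 10.000 is 11.

k = 11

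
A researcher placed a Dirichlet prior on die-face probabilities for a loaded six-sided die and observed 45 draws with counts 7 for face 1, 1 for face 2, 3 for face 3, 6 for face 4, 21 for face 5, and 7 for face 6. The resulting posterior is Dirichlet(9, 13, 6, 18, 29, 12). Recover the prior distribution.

For a Dirichlet(α) prior with multinomial counts c, the posterior is Dirichlet(α + c) componentwise.
Subtract each count from the matching posterior parameter: 9−7=2, 13−1=12, 6−3=3, 18−6=12, 29−21=8, 12−7=5.

Dirichlet(2, 12, 3, 12, 8, 5)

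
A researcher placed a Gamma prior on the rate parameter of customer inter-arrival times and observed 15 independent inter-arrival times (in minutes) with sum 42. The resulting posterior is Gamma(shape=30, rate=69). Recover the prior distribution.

For an exponential likelihood with a Gamma(α, β) prior on the rate, n observations with total T give posterior Gamma(α+n, β+T).
So α = 30 − 15 = 15 and β = 69 − 42 = 27.

Gamma(shape=15, rate=27)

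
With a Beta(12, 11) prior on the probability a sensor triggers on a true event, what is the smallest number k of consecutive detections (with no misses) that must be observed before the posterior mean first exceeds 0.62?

After k detections and 0 misses the posterior is Beta(12+k, 11), with mean (12+k)/(12+11+k).
Set (12+k)/(23+k) > 0.62 and solve: k > (0.62·23 − 12)/(1 − 0.62) = 5.947.
The smallest integer exceeding 5.947 is 6.

k = 6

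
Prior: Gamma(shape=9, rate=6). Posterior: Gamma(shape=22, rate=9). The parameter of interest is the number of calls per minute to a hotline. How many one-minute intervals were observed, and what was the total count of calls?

n = 3 one-minute intervals with total 13 calls

Gamma–Poisson conjugacy: posterior shape = α + Σxᵢ, posterior rate = β + n.
Matching: Σxᵢ = 22 − 9 = 13 and n = 9 − 6 = 3.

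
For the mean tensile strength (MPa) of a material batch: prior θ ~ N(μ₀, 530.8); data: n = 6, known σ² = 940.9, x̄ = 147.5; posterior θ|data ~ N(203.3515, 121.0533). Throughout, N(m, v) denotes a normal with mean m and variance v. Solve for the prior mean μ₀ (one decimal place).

μ₀ = 392.4

The posterior mean is a precision-weighted average: μ_n = (τ₀μ₀ + τ_data·x̄)/(τ₀+τ_data), with τ₀=1/σ₀² and τ_data=n/σ².
Here τ₀ = 1/530.8 = 0.001884 and τ_data = 6/940.9 = 0.006377, so τ_n = 0.008261.
Rearranging for μ₀: μ₀ = (μ_n·τ_n − τ_data·x̄)/τ₀ = (203.3515·0.008261 − 0.006377·147.5) / 0.001884 = 0.739279/0.001884 ≈ 392.4.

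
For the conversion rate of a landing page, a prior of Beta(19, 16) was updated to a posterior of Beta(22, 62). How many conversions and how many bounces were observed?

3 conversions and 46 bounces

Under Beta–binomial conjugacy the posterior parameters are (a+s, b+f).
Match parameters: s=22−19=3, f=62−16=46.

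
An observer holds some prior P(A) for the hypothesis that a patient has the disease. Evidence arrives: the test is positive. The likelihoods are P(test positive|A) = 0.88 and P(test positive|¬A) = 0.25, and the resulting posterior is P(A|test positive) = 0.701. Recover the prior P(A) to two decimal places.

Bayes' rule in odds form gives O(A|E) = O(A)·[P(E|A)/P(E|¬A)], hence O(A) = O(A|E)/LR.
Posterior odds = 0.701/(1−0.701) = 2.3445. LR = 0.88/0.25 = 3.5200.
Prior odds = 2.3445/3.5200 = 0.6661, so P(A) = 0.6661/(1+0.6661) ≈ 0.40.

P(A) = 0.40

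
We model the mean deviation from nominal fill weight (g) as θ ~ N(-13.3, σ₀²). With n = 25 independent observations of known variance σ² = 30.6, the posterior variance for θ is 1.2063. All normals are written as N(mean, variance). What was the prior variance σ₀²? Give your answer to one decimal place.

σ₀² = 83.4

Posterior precision equals prior precision plus data precision: 1/σ_n² = 1/σ₀² + n/σ².
So 1/σ₀² = 1/1.2063 − 25/30.6 = 0.828981 − 0.816993 = 0.011988.
Hence σ₀² = 1/0.011988 ≈ 83.4.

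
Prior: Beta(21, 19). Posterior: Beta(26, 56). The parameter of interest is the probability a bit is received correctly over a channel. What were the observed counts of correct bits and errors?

Under Beta–binomial conjugacy the posterior parameters are (α+s, β+f).
Match parameters: s=26−21=5, f=56−19=37.

5 correct bits and 37 errors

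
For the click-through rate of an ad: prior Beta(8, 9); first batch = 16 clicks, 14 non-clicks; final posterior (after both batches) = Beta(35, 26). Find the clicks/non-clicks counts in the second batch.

Sequential conjugate updates are equivalent to a single update on the pooled data, so total successes = posterior α − prior α and total failures = posterior β − prior β.
Total across both batches: 35−8=27 clicks, 26−9=17 non-clicks.
Subtract the first batch: 27−16=11 clicks and 17−14=3 non-clicks.

11 clicks and 3 non-clicks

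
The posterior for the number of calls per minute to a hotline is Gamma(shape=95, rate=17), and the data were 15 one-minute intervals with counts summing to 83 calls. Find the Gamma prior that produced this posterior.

A Gamma(α, β) prior (rate parametrization) on a Poisson rate with n observations summing to S gives posterior Gamma(α+S, β+n).
So α = 95 − 83 = 12 and β = 17 − 15 = 2.

Gamma(shape=12, rate=2)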